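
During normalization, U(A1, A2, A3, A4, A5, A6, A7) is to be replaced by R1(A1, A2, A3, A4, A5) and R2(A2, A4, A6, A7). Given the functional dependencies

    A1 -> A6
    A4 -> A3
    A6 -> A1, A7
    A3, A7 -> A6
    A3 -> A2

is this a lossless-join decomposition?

No

Common attributes: R1 ∩ R2 = {A2, A4}.
Closure of {A2, A4}: A4 → A3 applies, adding A3. So (A2, A4)⁺ = {A2, A3, A4}.
The closure contains neither all of R1 = {A1, A2, A3, A4, A5} nor all of R2 = {A2, A4, A6, A7}, so the common attributes are not a superkey of either fragment. The join is lossy.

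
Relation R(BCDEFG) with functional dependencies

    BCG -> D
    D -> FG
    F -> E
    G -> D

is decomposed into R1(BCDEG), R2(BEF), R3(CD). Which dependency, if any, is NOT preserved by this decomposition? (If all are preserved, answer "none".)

D -> FG

Check D → FG: no single fragment contains all of {DFG}, and the restricted closure of {D} across the fragments never reaches {FG}.
BCG → D is preserved.
F → E is preserved.
G → D is preserved.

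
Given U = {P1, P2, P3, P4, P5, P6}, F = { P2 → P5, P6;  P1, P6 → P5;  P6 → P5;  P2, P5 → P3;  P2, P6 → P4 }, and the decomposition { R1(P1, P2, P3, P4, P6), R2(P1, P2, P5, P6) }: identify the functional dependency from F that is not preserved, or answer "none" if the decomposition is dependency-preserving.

none

P2 → P5, P6 lies within R2.
P1, P6 → P5 lies within R2.
P6 → P5 lies within R2.
P2, P5 → P3: restricted closure across fragments reaches P3.
P2, P6 → P4 lies within R1.
Every dependency is enforceable on the fragments, so the decomposition is dependency-preserving.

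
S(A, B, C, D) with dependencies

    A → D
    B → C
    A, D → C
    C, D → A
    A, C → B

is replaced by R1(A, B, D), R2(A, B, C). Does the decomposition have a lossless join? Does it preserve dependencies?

lossless but not dependency-preserving

Lossless test: (A, B)⁺ = {A, B, C, D}, which contains all of one fragment — lossless.
Dependency preservation: the restricted closure of {C, D} across the fragments never reaches {A}, so C, D → A cannot be enforced without a join — not preserved.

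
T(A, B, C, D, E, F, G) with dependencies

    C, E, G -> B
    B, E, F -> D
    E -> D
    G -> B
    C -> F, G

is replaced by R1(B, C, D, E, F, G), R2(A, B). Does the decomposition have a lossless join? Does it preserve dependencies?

lossy but dependency-preserving

Lossless test: (B)⁺ = {B}, which is a superkey of neither fragment — lossy.
Dependency preservation: every FD's attributes lie within a single fragment, so each can be enforced locally — preserved.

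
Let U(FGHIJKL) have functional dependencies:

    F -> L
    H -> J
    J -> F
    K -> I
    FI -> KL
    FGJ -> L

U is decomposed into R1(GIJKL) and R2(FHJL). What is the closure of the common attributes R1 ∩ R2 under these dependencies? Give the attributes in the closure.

R1 ∩ R2 = {JL}.
J → F applies, adding F
Closure: {FJL}.

FJL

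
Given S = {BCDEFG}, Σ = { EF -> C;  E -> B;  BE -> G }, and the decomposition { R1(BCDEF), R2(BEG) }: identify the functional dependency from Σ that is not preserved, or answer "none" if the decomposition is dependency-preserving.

none

EF → C lies within R1.
E → B lies within R1.
BE → G lies within R2.
Every dependency is enforceable on the fragments, so the decomposition is dependency-preserving.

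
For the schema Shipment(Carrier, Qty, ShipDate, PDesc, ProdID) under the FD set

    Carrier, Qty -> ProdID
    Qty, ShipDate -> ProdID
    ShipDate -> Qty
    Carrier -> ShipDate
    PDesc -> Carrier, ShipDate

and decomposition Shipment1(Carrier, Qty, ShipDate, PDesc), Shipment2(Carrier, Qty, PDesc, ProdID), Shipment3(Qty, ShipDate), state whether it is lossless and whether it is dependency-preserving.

Lossless test (chase): Rows 1 and 2 agree on Carrier, Qty; apply Carrier, Qty→ProdID and equate their ProdID entries. Rows 1 and 3 agree on Qty, ShipDate; apply Qty, ShipDate→ProdID and equate their ProdID entries. Rows 1 and 2 agree on Carrier; apply Carrier→ShipDate and equate their ShipDate entries. Row 1 is now all distinguished symbols — the join is lossless.
Dependency preservation: the restricted closure of {Qty, ShipDate} across the fragments never reaches {ProdID}, so Qty, ShipDate → ProdID cannot be enforced without a join — not preserved.

lossless but not dependency-preserving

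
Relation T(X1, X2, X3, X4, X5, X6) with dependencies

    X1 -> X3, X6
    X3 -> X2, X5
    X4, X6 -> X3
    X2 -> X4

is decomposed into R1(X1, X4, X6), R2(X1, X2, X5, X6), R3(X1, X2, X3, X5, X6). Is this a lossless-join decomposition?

Yes

Chase test. Columns are X1, X2, X3, X4, X5, X6; row i has aⱼ where attribute j ∈ Ri, else bᵢⱼ.
Initial tableau (one row per fragment):
  row 1: a1 b12 b13 a4 b15 a6
  row 2: a1 a2 b23 b24 a5 a6
  row 3: a1 a2 a3 b34 a5 a6
Rows 1 and 2 agree on X1; apply X1→X3, X6 and equate their X3, X6 entries.
Rows 1 and 3 agree on X1; apply X1→X3, X6 and equate their X3, X6 entries.
Rows 1 and 2 agree on X3; apply X3→X2, X5 and equate their X2, X5 entries.
Rows 1 and 2 agree on X2; apply X2→X4 and equate their X4 entries.
Rows 1 and 3 agree on X2; apply X2→X4 and equate their X4 entries.
Row 1 is now all distinguished symbols — the join is lossless.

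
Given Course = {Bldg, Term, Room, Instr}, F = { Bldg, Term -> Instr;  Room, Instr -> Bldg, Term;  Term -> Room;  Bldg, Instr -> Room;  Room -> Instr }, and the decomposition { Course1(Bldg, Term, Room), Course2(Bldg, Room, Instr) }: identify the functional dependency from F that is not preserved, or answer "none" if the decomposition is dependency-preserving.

none

Bldg, Term → Instr: restricted closure across fragments reaches Instr.
Room, Instr → Bldg, Term: restricted closure across fragments reaches Bldg, Term.
Term → Room lies within Course1.
Bldg, Instr → Room lies within Course2.
Room → Instr lies within Course2.
Every dependency is enforceable on the fragments, so the decomposition is dependency-preserving.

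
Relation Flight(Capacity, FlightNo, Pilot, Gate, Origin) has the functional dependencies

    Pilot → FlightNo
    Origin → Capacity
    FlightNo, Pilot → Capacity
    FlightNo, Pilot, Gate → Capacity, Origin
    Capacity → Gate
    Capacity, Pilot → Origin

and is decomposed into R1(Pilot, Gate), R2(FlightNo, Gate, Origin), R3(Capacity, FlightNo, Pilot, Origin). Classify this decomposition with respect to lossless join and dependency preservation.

Lossless test (chase): Rows 1 and 3 agree on Pilot; apply Pilot→FlightNo and equate their FlightNo entries. Rows 2 and 3 agree on Origin; apply Origin→Capacity and equate their Capacity entries. Rows 1 and 3 agree on FlightNo, Pilot; apply FlightNo, Pilot→Capacity and equate their Capacity entries. Rows 1 and 3 agree on Capacity; apply Capacity→Gate and equate their Gate entries. Rows 1 and 3 agree on Capacity, Pilot; apply Capacity, Pilot→Origin and equate their Origin entries. Row 1 is now all distinguished symbols — the join is lossless.
Dependency preservation: the restricted closure of {Capacity} across the fragments never reaches {Gate}, so Capacity → Gate cannot be enforced without a join — not preserved.

lossless but not dependency-preserving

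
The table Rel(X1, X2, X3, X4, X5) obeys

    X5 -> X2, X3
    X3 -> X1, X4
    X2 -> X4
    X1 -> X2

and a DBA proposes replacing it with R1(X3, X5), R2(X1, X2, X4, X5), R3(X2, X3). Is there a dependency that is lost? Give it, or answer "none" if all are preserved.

Check X3 → X1, X4: no single fragment contains all of {X1, X3, X4}, and the restricted closure of {X3} across the fragments never reaches {X1, X4}.
X5 → X2, X3 is preserved.
X2 → X4 is preserved.
X1 → X2 is preserved.

X3 -> X1, X4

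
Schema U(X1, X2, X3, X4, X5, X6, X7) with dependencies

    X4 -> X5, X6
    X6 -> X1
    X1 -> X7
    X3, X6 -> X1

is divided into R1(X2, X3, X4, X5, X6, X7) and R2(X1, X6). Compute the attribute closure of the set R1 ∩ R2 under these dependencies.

X1, X6, X7

R1 ∩ R2 = {X6}.
X6 → X1 applies, adding X1
X1 → X7 applies, adding X7
Closure: {X1, X6, X7}.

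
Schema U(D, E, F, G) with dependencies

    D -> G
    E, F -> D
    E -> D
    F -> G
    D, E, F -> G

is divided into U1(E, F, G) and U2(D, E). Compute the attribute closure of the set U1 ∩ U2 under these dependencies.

U1 ∩ U2 = {E}.
E → D applies, adding D
D → G applies, adding G
Closure: {D, E, G}.

D, E, G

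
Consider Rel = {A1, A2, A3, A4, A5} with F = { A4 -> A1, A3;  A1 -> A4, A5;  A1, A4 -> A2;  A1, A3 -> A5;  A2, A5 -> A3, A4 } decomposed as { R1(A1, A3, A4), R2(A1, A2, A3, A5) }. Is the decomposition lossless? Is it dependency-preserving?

lossless and dependency-preserving

Lossless test: (A1, A3)⁺ = {A1, A2, A3, A4, A5}, which contains all of one fragment — lossless.
Dependency preservation: A1 → A4, A5; A1, A4 → A2; A2, A5 → A3, A4 are not contained in any single fragment, but the restricted closure of each left-hand side across the fragments still reaches the right-hand side; the remaining FDs each lie inside some fragment. All dependencies are preserved.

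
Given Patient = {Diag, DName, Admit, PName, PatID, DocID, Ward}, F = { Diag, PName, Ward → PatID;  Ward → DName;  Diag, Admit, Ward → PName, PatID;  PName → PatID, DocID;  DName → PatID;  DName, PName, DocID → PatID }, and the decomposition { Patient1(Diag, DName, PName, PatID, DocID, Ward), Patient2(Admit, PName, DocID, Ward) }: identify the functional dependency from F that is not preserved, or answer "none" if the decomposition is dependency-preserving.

Check Diag, Admit, Ward → PName, PatID: no single fragment contains all of {Diag, Admit, PName, PatID, Ward}, and the restricted closure of {Diag, Admit, Ward} across the fragments never reaches {PName, PatID}.
Diag, PName, Ward → PatID is preserved.
Ward → DName is preserved.
PName → PatID, DocID is preserved.
DName → PatID is preserved.
DName, PName, DocID → PatID is preserved.

Diag, Admit, Ward → PName, PatID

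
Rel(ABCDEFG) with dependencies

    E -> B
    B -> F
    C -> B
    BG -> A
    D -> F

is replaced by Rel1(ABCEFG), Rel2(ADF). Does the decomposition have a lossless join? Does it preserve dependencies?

Lossless test: (AF)⁺ = {AF}, which is a superkey of neither fragment — lossy.
Dependency preservation: every FD's attributes lie within a single fragment, so each can be enforced locally — preserved.

lossy but dependency-preserving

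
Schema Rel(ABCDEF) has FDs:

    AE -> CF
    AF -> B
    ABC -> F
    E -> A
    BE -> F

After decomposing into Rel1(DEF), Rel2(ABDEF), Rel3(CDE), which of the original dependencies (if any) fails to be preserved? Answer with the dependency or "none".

ABC -> F

Check ABC → F: no single fragment contains all of {ABCF}, and the restricted closure of {ABC} across the fragments never reaches {F}.
AE → CF is preserved.
AF → B is preserved.
E → A is preserved.
BE → F is preserved.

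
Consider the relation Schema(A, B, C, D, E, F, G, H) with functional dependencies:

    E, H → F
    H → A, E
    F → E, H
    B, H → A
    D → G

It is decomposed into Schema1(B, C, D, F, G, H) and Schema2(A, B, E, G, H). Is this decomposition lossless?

Common attributes: Schema1 ∩ Schema2 = {B, G, H}.
Closure of {B, G, H}: H → A, E applies, adding A, E; E, H → F applies, adding F. So (B, G, H)⁺ = {A, B, E, F, G, H}.
This closure contains every attribute of Schema2, so Schema1 ∩ Schema2 → Schema2. The join is lossless.

Yes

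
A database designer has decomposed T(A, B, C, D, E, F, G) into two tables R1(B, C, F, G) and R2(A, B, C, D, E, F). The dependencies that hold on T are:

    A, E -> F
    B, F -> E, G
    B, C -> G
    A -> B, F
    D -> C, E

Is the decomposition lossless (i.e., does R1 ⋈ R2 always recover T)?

Yes

Common attributes: R1 ∩ R2 = {B, C, F}.
Closure of {B, C, F}: B, F → E, G applies, adding E, G. So (B, C, F)⁺ = {B, C, E, F, G}.
This closure contains every attribute of R1, so R1 ∩ R2 → R1. The join is lossless.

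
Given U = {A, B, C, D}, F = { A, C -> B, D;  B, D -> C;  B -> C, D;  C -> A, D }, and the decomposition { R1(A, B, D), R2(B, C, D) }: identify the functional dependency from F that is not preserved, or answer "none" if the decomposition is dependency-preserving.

none

A, C → B, D: restricted closure across fragments reaches B, D.
B, D → C lies within R2.
B → C, D lies within R2.
C → A, D: restricted closure across fragments reaches A, D.
Every dependency is enforceable on the fragments, so the decomposition is dependency-preserving.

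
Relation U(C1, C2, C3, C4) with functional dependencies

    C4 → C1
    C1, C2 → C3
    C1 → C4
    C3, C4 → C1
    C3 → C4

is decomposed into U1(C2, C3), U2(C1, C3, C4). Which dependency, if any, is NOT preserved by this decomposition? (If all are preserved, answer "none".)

Check C1, C2 → C3: no single fragment contains all of {C1, C2, C3}, and the restricted closure of {C1, C2} across the fragments never reaches {C3}.
C4 → C1 is preserved.
C1 → C4 is preserved.
C3, C4 → C1 is preserved.
C3 → C4 is preserved.

C1, C2 → C3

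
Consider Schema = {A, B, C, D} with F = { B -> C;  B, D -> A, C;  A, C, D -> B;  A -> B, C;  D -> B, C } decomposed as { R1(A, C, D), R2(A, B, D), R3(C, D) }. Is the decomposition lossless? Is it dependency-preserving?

lossless but not dependency-preserving

Lossless test (chase): Rows 1 and 2 agree on A; apply A→B, C and equate their B, C entries. Rows 1 and 3 agree on D; apply D→B, C and equate their B, C entries. Rows 1 and 3 agree on B, D; apply B, D→A, C and equate their A, C entries. Row 1 is now all distinguished symbols — the join is lossless.
Dependency preservation: the restricted closure of {B} across the fragments never reaches {C}, so B → C cannot be enforced without a join — not preserved.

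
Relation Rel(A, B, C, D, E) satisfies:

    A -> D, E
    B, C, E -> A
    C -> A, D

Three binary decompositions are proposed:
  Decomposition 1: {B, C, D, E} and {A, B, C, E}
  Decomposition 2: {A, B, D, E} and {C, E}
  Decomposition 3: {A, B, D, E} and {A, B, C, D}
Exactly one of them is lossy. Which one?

Decomposition 2

Decomposition 1: common = {B, C, E}, closure = {A, B, C, D, E} → lossless.
Decomposition 2: common = {E}, closure = {E} → lossy.
Decomposition 3: common = {A, B, D}, closure = {A, B, D, E} → lossless.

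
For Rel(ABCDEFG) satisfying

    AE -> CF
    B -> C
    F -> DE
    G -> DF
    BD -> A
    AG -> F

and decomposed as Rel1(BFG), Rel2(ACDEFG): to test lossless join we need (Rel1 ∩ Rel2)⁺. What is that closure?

DEFG

Rel1 ∩ Rel2 = {FG}.
F → DE applies, adding DE
Closure: {DEFG}.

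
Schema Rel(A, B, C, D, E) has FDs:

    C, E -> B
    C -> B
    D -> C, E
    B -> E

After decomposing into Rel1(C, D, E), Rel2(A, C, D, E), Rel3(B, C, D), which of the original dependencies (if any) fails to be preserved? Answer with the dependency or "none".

Check B → E: no single fragment contains all of {B, E}, and the restricted closure of {B} across the fragments never reaches {E}.
C, E → B is preserved.
C → B is preserved.
D → C, E is preserved.

B -> E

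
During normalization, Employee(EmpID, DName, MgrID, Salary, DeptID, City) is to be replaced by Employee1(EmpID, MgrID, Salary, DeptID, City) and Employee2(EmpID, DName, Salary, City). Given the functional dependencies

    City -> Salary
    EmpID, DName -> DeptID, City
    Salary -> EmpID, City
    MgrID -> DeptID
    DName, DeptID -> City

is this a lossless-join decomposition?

Common attributes: Employee1 ∩ Employee2 = {EmpID, Salary, City}.
No dependency enlarges {EmpID, Salary, City}, so (EmpID, Salary, City)⁺ = {EmpID, Salary, City}.
The closure contains neither all of Employee1 = {EmpID, MgrID, Salary, DeptID, City} nor all of Employee2 = {EmpID, DName, Salary, City}, so the common attributes are not a superkey of either fragment. The join is lossy.

No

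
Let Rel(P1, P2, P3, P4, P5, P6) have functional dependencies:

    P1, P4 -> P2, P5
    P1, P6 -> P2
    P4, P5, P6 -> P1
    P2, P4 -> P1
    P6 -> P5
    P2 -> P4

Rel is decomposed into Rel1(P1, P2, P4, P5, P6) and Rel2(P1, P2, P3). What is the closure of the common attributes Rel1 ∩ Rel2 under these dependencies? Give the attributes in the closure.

Rel1 ∩ Rel2 = {P1, P2}.
P2 → P4 applies, adding P4
P1, P4 → P2, P5 applies, adding P5
Closure: {P1, P2, P4, P5}.

P1, P2, P4, P5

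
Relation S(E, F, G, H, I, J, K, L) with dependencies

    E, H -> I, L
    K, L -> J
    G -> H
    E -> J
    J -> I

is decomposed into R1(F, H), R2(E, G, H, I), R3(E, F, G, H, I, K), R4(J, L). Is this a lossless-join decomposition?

No

Chase test. Columns are E, F, G, H, I, J, K, L; row i has aⱼ where attribute j ∈ Ri, else bᵢⱼ.
Initial tableau (one row per fragment):
  row 1: b11 a2 b13 a4 b15 b16 b17 b18
  row 2: a1 b22 a3 a4 a5 b26 b27 b28
  row 3: a1 a2 a3 a4 a5 b36 a7 b38
  row 4: b41 b42 b43 b44 b45 a6 b47 a8
Rows 2 and 3 agree on E, H; apply E, H→I, L and equate their I, L entries.
Rows 2 and 3 agree on E; apply E→J and equate their J entries.
No row becomes fully distinguished — the join is lossy.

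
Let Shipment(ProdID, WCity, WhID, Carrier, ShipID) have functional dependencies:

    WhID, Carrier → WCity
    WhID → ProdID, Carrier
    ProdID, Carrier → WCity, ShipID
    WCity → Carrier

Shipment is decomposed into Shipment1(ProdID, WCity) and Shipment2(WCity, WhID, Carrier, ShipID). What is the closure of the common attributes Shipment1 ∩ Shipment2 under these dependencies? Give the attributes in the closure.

WCity, Carrier

Shipment1 ∩ Shipment2 = {WCity}.
WCity → Carrier applies, adding Carrier
Closure: {WCity, Carrier}.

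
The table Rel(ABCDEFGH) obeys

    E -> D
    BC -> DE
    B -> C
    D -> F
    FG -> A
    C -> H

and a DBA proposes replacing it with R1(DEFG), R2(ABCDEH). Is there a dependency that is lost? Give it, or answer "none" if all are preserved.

Check FG → A: no single fragment contains all of {AFG}, and the restricted closure of {FG} across the fragments never reaches {A}.
E → D is preserved.
BC → DE is preserved.
B → C is preserved.
D → F is preserved.
C → H is preserved.

FG -> A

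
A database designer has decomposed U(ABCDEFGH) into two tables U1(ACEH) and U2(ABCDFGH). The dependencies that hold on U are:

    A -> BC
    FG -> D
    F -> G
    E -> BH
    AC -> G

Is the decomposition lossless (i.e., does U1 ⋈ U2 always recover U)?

Common attributes: U1 ∩ U2 = {ACH}.
Closure of {ACH}: A → BC applies, adding B; AC → G applies, adding G. So (ACH)⁺ = {ABCGH}.
The closure contains neither all of U1 = {ACEH} nor all of U2 = {ABCDFGH}, so the common attributes are not a superkey of either fragment. The join is lossy.

No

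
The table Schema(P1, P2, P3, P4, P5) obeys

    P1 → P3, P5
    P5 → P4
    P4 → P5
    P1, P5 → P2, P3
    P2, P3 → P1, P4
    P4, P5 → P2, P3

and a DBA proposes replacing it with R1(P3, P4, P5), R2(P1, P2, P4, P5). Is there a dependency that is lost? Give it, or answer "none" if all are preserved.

Check P2, P3 → P1, P4: no single fragment contains all of {P1, P2, P3, P4}, and the restricted closure of {P2, P3} across the fragments never reaches {P1, P4}.
P1 → P3, P5 is preserved.
P5 → P4 is preserved.
P4 → P5 is preserved.
P1, P5 → P2, P3 is preserved.
P4, P5 → P2, P3 is preserved.

P2, P3 → P1, P4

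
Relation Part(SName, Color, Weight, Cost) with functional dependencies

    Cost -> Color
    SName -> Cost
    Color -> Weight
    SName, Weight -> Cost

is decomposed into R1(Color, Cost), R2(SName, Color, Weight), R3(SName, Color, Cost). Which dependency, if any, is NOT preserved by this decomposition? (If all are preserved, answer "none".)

none

Cost → Color lies within R1.
SName → Cost lies within R3.
Color → Weight lies within R2.
SName, Weight → Cost: restricted closure across fragments reaches Cost.
Every dependency is enforceable on the fragments, so the decomposition is dependency-preserving.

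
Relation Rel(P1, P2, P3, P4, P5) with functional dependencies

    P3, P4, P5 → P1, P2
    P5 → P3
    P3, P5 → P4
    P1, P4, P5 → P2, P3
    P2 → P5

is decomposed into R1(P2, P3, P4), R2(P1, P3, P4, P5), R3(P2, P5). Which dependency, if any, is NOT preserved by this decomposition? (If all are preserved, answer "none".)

P3, P4, P5 → P1, P2: restricted closure across fragments reaches P1, P2.
P5 → P3 lies within R2.
P3, P5 → P4 lies within R2.
P1, P4, P5 → P2, P3: restricted closure across fragments reaches P2, P3.
P2 → P5 lies within R3.
Every dependency is enforceable on the fragments, so the decomposition is dependency-preserving.

none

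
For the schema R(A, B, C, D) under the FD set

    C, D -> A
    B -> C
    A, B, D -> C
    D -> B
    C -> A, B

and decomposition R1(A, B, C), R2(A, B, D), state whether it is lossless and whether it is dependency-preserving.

lossless and dependency-preserving

Lossless test: (A, B)⁺ = {A, B, C}, which contains all of one fragment — lossless.
Dependency preservation: C, D → A; A, B, D → C are not contained in any single fragment, but the restricted closure of each left-hand side across the fragments still reaches the right-hand side; the remaining FDs each lie inside some fragment. All dependencies are preserved.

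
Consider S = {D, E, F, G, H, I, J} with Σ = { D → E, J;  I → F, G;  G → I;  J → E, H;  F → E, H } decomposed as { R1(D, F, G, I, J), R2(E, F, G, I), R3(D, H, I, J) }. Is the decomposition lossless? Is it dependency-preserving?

lossless but not dependency-preserving

Lossless test (chase): Rows 1 and 3 agree on D; apply D→E, J and equate their E, J entries. Rows 1 and 3 agree on I; apply I→F, G and equate their F, G entries. Rows 1 and 3 agree on J; apply J→E, H and equate their E, H entries. Rows 1 and 2 agree on F; apply F→E, H and equate their E, H entries. Row 1 is now all distinguished symbols — the join is lossless.
Dependency preservation: the restricted closure of {D} across the fragments never reaches {E, J}, so D → E, J cannot be enforced without a join — not preserved.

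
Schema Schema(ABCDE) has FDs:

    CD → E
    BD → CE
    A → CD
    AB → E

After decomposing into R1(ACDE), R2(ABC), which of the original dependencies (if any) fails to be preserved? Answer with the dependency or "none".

Check BD → CE: no single fragment contains all of {BCDE}, and the restricted closure of {BD} across the fragments never reaches {CE}.
CD → E is preserved.
A → CD is preserved.
AB → E is preserved.

BD → CE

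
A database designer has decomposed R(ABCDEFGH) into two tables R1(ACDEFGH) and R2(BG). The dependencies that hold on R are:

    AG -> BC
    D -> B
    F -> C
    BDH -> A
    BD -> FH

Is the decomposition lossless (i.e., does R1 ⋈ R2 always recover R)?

Common attributes: R1 ∩ R2 = {G}.
No dependency enlarges {G}, so (G)⁺ = {G}.
The closure contains neither all of R1 = {ACDEFGH} nor all of R2 = {BG}, so the common attributes are not a superkey of either fragment. The join is lossy.

No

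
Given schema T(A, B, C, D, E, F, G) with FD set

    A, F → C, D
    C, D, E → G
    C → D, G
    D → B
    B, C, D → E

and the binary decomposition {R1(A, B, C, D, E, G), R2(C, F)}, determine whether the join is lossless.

Common attributes: R1 ∩ R2 = {C}.
Closure of {C}: C → D, G applies, adding D, G; D → B applies, adding B; B, C, D → E applies, adding E. So (C)⁺ = {B, C, D, E, G}.
The closure contains neither all of R1 = {A, B, C, D, E, G} nor all of R2 = {C, F}, so the common attributes are not a superkey of either fragment. The join is lossy.

No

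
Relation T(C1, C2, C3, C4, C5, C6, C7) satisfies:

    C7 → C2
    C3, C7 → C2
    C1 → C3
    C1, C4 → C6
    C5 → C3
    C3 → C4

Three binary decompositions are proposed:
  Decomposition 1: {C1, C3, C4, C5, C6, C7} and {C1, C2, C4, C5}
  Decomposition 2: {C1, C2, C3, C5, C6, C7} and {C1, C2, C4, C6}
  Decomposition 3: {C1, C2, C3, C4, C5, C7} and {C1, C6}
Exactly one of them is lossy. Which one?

Decomposition 1: common = {C1, C4, C5}, closure = {C1, C3, C4, C5, C6} → lossy.
Decomposition 2: common = {C1, C2, C6}, closure = {C1, C2, C3, C4, C6} → lossless.
Decomposition 3: common = {C1}, closure = {C1, C3, C4, C6} → lossless.

Decomposition 1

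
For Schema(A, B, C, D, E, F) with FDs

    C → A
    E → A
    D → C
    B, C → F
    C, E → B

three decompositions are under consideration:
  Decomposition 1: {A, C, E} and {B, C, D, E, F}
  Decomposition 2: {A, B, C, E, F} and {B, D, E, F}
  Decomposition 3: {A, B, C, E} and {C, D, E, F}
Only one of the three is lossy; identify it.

Decomposition 2

Decomposition 1: common = {C, E}, closure = {A, B, C, E, F} → lossless.
Decomposition 2: common = {B, E, F}, closure = {A, B, E, F} → lossy.
Decomposition 3: common = {C, E}, closure = {A, B, C, E, F} → lossless.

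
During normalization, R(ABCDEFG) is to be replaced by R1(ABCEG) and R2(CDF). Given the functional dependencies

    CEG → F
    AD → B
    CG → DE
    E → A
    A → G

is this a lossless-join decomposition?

Common attributes: R1 ∩ R2 = {C}.
No dependency enlarges {C}, so (C)⁺ = {C}.
The closure contains neither all of R1 = {ABCEG} nor all of R2 = {CDF}, so the common attributes are not a superkey of either fragment. The join is lossy.

No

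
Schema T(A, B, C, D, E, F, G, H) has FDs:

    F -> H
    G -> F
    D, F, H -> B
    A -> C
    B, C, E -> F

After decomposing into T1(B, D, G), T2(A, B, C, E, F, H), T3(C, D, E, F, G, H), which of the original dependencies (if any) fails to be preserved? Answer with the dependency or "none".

Check D, F, H → B: no single fragment contains all of {B, D, F, H}, and the restricted closure of {D, F, H} across the fragments never reaches {B}.
F → H is preserved.
G → F is preserved.
A → C is preserved.
B, C, E → F is preserved.

D, F, H -> B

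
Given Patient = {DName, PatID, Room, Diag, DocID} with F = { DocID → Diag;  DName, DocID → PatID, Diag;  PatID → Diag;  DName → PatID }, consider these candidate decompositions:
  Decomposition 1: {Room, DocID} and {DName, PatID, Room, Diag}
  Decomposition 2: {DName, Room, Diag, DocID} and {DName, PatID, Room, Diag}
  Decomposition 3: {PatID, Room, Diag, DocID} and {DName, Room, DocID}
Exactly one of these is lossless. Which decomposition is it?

Decomposition 1: common = {Room}, closure = {Room} → lossy.
Decomposition 2: common = {DName, Room, Diag}, closure = {DName, PatID, Room, Diag} → lossless.
Decomposition 3: common = {Room, DocID}, closure = {Room, Diag, DocID} → lossy.

Decomposition 2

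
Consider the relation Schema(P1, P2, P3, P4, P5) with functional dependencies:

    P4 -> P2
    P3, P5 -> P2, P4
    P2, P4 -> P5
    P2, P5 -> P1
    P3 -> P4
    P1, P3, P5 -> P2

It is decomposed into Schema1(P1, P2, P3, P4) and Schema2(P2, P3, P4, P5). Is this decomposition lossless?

Common attributes: Schema1 ∩ Schema2 = {P2, P3, P4}.
Closure of {P2, P3, P4}: P2, P4 → P5 applies, adding P5; P2, P5 → P1 applies, adding P1. So (P2, P3, P4)⁺ = {P1, P2, P3, P4, P5}.
This closure contains every attribute of Schema1, so Schema1 ∩ Schema2 → Schema1. The join is lossless.

Yes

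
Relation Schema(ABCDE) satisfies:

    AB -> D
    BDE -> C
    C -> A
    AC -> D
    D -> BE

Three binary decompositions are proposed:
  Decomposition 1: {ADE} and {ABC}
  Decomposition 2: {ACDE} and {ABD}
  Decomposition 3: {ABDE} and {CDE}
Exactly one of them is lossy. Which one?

Decomposition 1

Decomposition 1: common = {A}, closure = {A} → lossy.
Decomposition 2: common = {AD}, closure = {ABCDE} → lossless.
Decomposition 3: common = {DE}, closure = {ABCDE} → lossless.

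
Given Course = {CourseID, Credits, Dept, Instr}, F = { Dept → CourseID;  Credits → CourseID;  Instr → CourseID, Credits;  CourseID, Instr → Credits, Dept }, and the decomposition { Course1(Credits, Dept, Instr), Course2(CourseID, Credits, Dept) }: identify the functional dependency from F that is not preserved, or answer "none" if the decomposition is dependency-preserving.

none

Dept → CourseID lies within Course2.
Credits → CourseID lies within Course2.
Instr → CourseID, Credits: restricted closure across fragments reaches CourseID, Credits.
CourseID, Instr → Credits, Dept: restricted closure across fragments reaches Credits, Dept.
Every dependency is enforceable on the fragments, so the decomposition is dependency-preserving.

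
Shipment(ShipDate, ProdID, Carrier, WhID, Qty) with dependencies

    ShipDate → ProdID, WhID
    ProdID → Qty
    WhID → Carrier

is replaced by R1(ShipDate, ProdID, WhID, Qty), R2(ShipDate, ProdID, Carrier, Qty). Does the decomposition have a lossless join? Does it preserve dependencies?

Lossless test: (ShipDate, ProdID, Qty)⁺ = {ShipDate, ProdID, Carrier, WhID, Qty}, which contains all of one fragment — lossless.
Dependency preservation: the restricted closure of {WhID} across the fragments never reaches {Carrier}, so WhID → Carrier cannot be enforced without a join — not preserved.

lossless but not dependency-preserving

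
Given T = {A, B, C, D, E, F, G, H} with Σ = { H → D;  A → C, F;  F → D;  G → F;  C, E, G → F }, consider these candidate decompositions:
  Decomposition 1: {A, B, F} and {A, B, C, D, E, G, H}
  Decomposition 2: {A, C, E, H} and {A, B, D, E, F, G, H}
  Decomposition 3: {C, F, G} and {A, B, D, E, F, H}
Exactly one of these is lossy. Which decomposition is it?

Decomposition 3

Decomposition 1: common = {A, B}, closure = {A, B, C, D, F} → lossless.
Decomposition 2: common = {A, E, H}, closure = {A, C, D, E, F, H} → lossless.
Decomposition 3: common = {F}, closure = {D, F} → lossy.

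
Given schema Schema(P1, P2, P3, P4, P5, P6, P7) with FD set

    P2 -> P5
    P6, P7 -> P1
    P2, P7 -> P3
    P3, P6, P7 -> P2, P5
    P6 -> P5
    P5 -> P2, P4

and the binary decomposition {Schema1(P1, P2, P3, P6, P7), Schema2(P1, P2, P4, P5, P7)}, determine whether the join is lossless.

Yes

Common attributes: Schema1 ∩ Schema2 = {P1, P2, P7}.
Closure of {P1, P2, P7}: P2 → P5 applies, adding P5; P2, P7 → P3 applies, adding P3; P5 → P2, P4 applies, adding P4. So (P1, P2, P7)⁺ = {P1, P2, P3, P4, P5, P7}.
This closure contains every attribute of Schema2, so Schema1 ∩ Schema2 → Schema2. The join is lossless.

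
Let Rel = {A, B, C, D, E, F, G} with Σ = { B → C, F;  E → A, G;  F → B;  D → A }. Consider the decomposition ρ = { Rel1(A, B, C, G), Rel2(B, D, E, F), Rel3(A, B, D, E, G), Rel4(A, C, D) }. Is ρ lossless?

Yes

Chase test. Columns are A, B, C, D, E, F, G; row i has aⱼ where attribute j ∈ Reli, else bᵢⱼ.
Initial tableau (one row per fragment):
  row 1: a1 a2 a3 b14 b15 b16 a7
  row 2: b21 a2 b23 a4 a5 a6 b27
  row 3: a1 a2 b33 a4 a5 b36 a7
  row 4: a1 b42 a3 a4 b45 b46 b47
Rows 1 and 2 agree on B; apply B→C, F and equate their C, F entries.
Rows 1 and 3 agree on B; apply B→C, F and equate their C, F entries.
Rows 2 and 3 agree on E; apply E→A, G and equate their A, G entries.
Row 2 is now all distinguished symbols — the join is lossless.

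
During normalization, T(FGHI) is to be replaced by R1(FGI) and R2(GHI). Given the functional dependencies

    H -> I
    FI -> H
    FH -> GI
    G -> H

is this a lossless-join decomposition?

Common attributes: R1 ∩ R2 = {GI}.
Closure of {GI}: G → H applies, adding H. So (GI)⁺ = {GHI}.
This closure contains every attribute of R2, so R1 ∩ R2 → R2. The join is lossless.

Yes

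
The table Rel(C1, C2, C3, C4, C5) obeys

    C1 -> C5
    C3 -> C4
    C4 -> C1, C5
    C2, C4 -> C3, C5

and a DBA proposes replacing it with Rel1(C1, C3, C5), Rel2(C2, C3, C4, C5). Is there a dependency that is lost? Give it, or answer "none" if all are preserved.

Check C4 → C1, C5: no single fragment contains all of {C1, C4, C5}, and the restricted closure of {C4} across the fragments never reaches {C1, C5}.
C1 → C5 is preserved.
C3 → C4 is preserved.
C2, C4 → C3, C5 is preserved.

C4 -> C1, C5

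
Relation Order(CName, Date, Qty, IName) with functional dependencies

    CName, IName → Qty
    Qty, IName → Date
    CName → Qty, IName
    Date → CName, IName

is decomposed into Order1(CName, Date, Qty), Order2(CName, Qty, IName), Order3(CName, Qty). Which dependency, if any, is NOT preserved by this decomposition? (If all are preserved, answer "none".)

CName, IName → Qty lies within Order2.
Qty, IName → Date: restricted closure across fragments reaches Date.
CName → Qty, IName lies within Order2.
Date → CName, IName: restricted closure across fragments reaches CName, IName.
Every dependency is enforceable on the fragments, so the decomposition is dependency-preserving.

none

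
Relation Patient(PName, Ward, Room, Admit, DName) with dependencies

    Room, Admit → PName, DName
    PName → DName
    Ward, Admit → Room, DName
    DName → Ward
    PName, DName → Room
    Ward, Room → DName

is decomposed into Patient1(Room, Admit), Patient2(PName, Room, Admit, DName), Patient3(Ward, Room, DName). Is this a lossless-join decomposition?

Chase test. Columns are PName, Ward, Room, Admit, DName; row i has aⱼ where attribute j ∈ Patienti, else bᵢⱼ.
Initial tableau (one row per fragment):
  row 1: b11 b12 a3 a4 b15
  row 2: a1 b22 a3 a4 a5
  row 3: b31 a2 a3 b34 a5
Rows 1 and 2 agree on Room, Admit; apply Room, Admit→PName, DName and equate their PName, DName entries.
Rows 1 and 2 agree on DName; apply DName→Ward and equate their Ward entries.
Rows 1 and 3 agree on DName; apply DName→Ward and equate their Ward entries.
Row 1 is now all distinguished symbols — the join is lossless.

Yes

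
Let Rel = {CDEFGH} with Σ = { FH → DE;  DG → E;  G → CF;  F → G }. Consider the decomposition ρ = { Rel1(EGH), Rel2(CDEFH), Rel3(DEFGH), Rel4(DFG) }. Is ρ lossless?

Yes

Chase test. Columns are CDEFGH; row i has aⱼ where attribute j ∈ Reli, else bᵢⱼ.
Initial tableau (one row per fragment):
  row 1: b11 b12 a3 b14 a5 a6
  row 2: a1 a2 a3 a4 b25 a6
  row 3: b31 a2 a3 a4 a5 a6
  row 4: b41 a2 b43 a4 a5 b46
Rows 3 and 4 agree on DG; apply DG→E and equate their E entries.
Rows 1 and 3 agree on G; apply G→CF and equate their CF entries.
Rows 1 and 4 agree on G; apply G→CF and equate their CF entries.
Rows 1 and 2 agree on F; apply F→G and equate their G entries.
Rows 1 and 2 agree on FH; apply FH→DE and equate their DE entries.
Rows 1 and 2 agree on G; apply G→CF and equate their CF entries.
Row 1 is now all distinguished symbols — the join is lossless.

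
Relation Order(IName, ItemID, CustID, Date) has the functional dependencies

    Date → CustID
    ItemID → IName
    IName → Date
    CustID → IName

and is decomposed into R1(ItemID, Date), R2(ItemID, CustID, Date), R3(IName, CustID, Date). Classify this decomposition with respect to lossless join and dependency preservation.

lossless and dependency-preserving

Lossless test (chase): Rows 1 and 2 agree on Date; apply Date→CustID and equate their CustID entries. Rows 1 and 2 agree on ItemID; apply ItemID→IName and equate their IName entries. Rows 1 and 3 agree on CustID; apply CustID→IName and equate their IName entries. Row 1 is now all distinguished symbols — the join is lossless.
Dependency preservation: ItemID → IName is not contained in any single fragment, but the restricted closure of its left-hand side across the fragments still reaches the right-hand side; the remaining FDs each lie inside some fragment. All dependencies are preserved.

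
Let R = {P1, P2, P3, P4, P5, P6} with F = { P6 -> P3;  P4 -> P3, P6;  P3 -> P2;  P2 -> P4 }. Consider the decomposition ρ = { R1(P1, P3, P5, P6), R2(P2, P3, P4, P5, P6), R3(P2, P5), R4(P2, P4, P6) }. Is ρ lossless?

Yes

Chase test. Columns are P1, P2, P3, P4, P5, P6; row i has aⱼ where attribute j ∈ Ri, else bᵢⱼ.
Initial tableau (one row per fragment):
  row 1: a1 b12 a3 b14 a5 a6
  row 2: b21 a2 a3 a4 a5 a6
  row 3: b31 a2 b33 b34 a5 b36
  row 4: b41 a2 b43 a4 b45 a6
Rows 1 and 4 agree on P6; apply P6→P3 and equate their P3 entries.
Rows 1 and 2 agree on P3; apply P3→P2 and equate their P2 entries.
Rows 1 and 2 agree on P2; apply P2→P4 and equate their P4 entries.
Rows 1 and 3 agree on P2; apply P2→P4 and equate their P4 entries.
Rows 1 and 3 agree on P4; apply P4→P3, P6 and equate their P3, P6 entries.
Row 1 is now all distinguished symbols — the join is lossless.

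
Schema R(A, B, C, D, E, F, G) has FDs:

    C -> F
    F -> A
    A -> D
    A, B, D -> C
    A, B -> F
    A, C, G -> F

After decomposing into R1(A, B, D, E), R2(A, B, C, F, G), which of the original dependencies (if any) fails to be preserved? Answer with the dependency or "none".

C → F lies within R2.
F → A lies within R2.
A → D lies within R1.
A, B, D → C: restricted closure across fragments reaches C.
A, B → F lies within R2.
A, C, G → F lies within R2.
Every dependency is enforceable on the fragments, so the decomposition is dependency-preserving.

none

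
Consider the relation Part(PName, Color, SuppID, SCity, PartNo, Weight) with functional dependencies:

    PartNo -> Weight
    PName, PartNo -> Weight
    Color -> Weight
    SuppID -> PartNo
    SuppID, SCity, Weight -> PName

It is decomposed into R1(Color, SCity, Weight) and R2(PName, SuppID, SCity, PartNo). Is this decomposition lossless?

Common attributes: R1 ∩ R2 = {SCity}.
No dependency enlarges {SCity}, so (SCity)⁺ = {SCity}.
The closure contains neither all of R1 = {Color, SCity, Weight} nor all of R2 = {PName, SuppID, SCity, PartNo}, so the common attributes are not a superkey of either fragment. The join is lossy.

No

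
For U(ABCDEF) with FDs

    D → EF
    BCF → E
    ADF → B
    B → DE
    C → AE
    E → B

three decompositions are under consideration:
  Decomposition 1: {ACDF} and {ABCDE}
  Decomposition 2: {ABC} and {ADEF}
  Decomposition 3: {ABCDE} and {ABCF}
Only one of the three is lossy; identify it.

Decomposition 2

Decomposition 1: common = {ACD}, closure = {ABCDEF} → lossless.
Decomposition 2: common = {A}, closure = {A} → lossy.
Decomposition 3: common = {ABC}, closure = {ABCDEF} → lossless.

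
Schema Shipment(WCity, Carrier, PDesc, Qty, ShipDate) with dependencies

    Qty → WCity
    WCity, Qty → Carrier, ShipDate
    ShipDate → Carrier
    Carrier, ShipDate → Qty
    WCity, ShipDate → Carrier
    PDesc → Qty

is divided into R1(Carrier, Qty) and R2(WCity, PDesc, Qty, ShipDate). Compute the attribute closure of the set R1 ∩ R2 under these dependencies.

WCity, Carrier, Qty, ShipDate

R1 ∩ R2 = {Qty}.
Qty → WCity applies, adding WCity
WCity, Qty → Carrier, ShipDate applies, adding Carrier, ShipDate
Closure: {WCity, Carrier, Qty, ShipDate}.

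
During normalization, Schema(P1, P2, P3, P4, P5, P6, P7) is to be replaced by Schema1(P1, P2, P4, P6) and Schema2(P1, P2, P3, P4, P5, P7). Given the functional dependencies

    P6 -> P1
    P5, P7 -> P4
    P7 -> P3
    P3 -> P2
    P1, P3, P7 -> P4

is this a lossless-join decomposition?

No

Common attributes: Schema1 ∩ Schema2 = {P1, P2, P4}.
No dependency enlarges {P1, P2, P4}, so (P1, P2, P4)⁺ = {P1, P2, P4}.
The closure contains neither all of Schema1 = {P1, P2, P4, P6} nor all of Schema2 = {P1, P2, P3, P4, P5, P7}, so the common attributes are not a superkey of either fragment. The join is lossy.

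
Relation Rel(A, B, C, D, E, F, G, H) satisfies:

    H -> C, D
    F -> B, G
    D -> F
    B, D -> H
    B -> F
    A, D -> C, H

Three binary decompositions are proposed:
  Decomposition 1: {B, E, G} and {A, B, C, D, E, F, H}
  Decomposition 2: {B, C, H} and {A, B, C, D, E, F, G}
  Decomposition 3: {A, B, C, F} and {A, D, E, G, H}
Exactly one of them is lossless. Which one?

Decomposition 1: common = {B, E}, closure = {B, E, F, G} → lossless.
Decomposition 2: common = {B, C}, closure = {B, C, F, G} → lossy.
Decomposition 3: common = {A}, closure = {A} → lossy.

Decomposition 1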